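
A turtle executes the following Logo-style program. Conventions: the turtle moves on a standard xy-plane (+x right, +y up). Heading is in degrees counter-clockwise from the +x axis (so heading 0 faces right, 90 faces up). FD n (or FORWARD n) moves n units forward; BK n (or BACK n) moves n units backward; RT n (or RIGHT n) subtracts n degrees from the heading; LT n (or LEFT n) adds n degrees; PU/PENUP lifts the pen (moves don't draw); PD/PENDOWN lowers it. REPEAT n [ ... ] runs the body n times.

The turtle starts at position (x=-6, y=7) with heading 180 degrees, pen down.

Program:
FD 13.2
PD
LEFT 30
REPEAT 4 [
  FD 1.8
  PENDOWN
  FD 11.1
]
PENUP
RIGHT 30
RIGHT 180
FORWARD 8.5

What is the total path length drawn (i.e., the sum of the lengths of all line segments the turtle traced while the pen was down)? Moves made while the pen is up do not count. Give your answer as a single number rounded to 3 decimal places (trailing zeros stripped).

Executing turtle program step by step:
Start: pos=(-6,7), heading=180, pen down
FD 13.2: (-6,7) -> (-19.2,7) [heading=180, draw]
PD: pen down
LT 30: heading 180 -> 210
REPEAT 4 [
  -- iteration 1/4 --
  FD 1.8: (-19.2,7) -> (-20.759,6.1) [heading=210, draw]
  PD: pen down
  FD 11.1: (-20.759,6.1) -> (-30.372,0.55) [heading=210, draw]
  -- iteration 2/4 --
  FD 1.8: (-30.372,0.55) -> (-31.931,-0.35) [heading=210, draw]
  PD: pen down
  FD 11.1: (-31.931,-0.35) -> (-41.543,-5.9) [heading=210, draw]
  -- iteration 3/4 --
  FD 1.8: (-41.543,-5.9) -> (-43.102,-6.8) [heading=210, draw]
  PD: pen down
  FD 11.1: (-43.102,-6.8) -> (-52.715,-12.35) [heading=210, draw]
  -- iteration 4/4 --
  FD 1.8: (-52.715,-12.35) -> (-54.274,-13.25) [heading=210, draw]
  PD: pen down
  FD 11.1: (-54.274,-13.25) -> (-63.887,-18.8) [heading=210, draw]
]
PU: pen up
RT 30: heading 210 -> 180
RT 180: heading 180 -> 0
FD 8.5: (-63.887,-18.8) -> (-55.387,-18.8) [heading=0, move]
Final: pos=(-55.387,-18.8), heading=0, 9 segment(s) drawn

Segment lengths:
  seg 1: (-6,7) -> (-19.2,7), length = 13.2
  seg 2: (-19.2,7) -> (-20.759,6.1), length = 1.8
  seg 3: (-20.759,6.1) -> (-30.372,0.55), length = 11.1
  seg 4: (-30.372,0.55) -> (-31.931,-0.35), length = 1.8
  seg 5: (-31.931,-0.35) -> (-41.543,-5.9), length = 11.1
  seg 6: (-41.543,-5.9) -> (-43.102,-6.8), length = 1.8
  seg 7: (-43.102,-6.8) -> (-52.715,-12.35), length = 11.1
  seg 8: (-52.715,-12.35) -> (-54.274,-13.25), length = 1.8
  seg 9: (-54.274,-13.25) -> (-63.887,-18.8), length = 11.1
Total = 64.8

Answer: 64.8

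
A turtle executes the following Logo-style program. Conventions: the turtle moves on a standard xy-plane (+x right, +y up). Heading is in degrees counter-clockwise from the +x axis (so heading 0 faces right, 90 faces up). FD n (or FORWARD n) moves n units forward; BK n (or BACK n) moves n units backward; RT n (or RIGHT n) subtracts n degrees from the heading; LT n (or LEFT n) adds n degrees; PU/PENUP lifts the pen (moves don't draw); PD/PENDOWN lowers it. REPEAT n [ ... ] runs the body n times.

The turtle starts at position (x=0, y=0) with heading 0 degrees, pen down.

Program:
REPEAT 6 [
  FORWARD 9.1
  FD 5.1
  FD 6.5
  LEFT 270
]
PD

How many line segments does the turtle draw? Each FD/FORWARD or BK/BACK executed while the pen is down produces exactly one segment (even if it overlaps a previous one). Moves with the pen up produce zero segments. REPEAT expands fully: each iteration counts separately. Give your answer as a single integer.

Answer: 18

Derivation:
Executing turtle program step by step:
Start: pos=(0,0), heading=0, pen down
REPEAT 6 [
  -- iteration 1/6 --
  FD 9.1: (0,0) -> (9.1,0) [heading=0, draw]
  FD 5.1: (9.1,0) -> (14.2,0) [heading=0, draw]
  FD 6.5: (14.2,0) -> (20.7,0) [heading=0, draw]
  LT 270: heading 0 -> 270
  -- iteration 2/6 --
  FD 9.1: (20.7,0) -> (20.7,-9.1) [heading=270, draw]
  FD 5.1: (20.7,-9.1) -> (20.7,-14.2) [heading=270, draw]
  FD 6.5: (20.7,-14.2) -> (20.7,-20.7) [heading=270, draw]
  LT 270: heading 270 -> 180
  -- iteration 3/6 --
  FD 9.1: (20.7,-20.7) -> (11.6,-20.7) [heading=180, draw]
  FD 5.1: (11.6,-20.7) -> (6.5,-20.7) [heading=180, draw]
  FD 6.5: (6.5,-20.7) -> (0,-20.7) [heading=180, draw]
  LT 270: heading 180 -> 90
  -- iteration 4/6 --
  FD 9.1: (0,-20.7) -> (0,-11.6) [heading=90, draw]
  FD 5.1: (0,-11.6) -> (0,-6.5) [heading=90, draw]
  FD 6.5: (0,-6.5) -> (0,0) [heading=90, draw]
  LT 270: heading 90 -> 0
  -- iteration 5/6 --
  FD 9.1: (0,0) -> (9.1,0) [heading=0, draw]
  FD 5.1: (9.1,0) -> (14.2,0) [heading=0, draw]
  FD 6.5: (14.2,0) -> (20.7,0) [heading=0, draw]
  LT 270: heading 0 -> 270
  -- iteration 6/6 --
  FD 9.1: (20.7,0) -> (20.7,-9.1) [heading=270, draw]
  FD 5.1: (20.7,-9.1) -> (20.7,-14.2) [heading=270, draw]
  FD 6.5: (20.7,-14.2) -> (20.7,-20.7) [heading=270, draw]
  LT 270: heading 270 -> 180
]
PD: pen down
Final: pos=(20.7,-20.7), heading=180, 18 segment(s) drawn
Segments drawn: 18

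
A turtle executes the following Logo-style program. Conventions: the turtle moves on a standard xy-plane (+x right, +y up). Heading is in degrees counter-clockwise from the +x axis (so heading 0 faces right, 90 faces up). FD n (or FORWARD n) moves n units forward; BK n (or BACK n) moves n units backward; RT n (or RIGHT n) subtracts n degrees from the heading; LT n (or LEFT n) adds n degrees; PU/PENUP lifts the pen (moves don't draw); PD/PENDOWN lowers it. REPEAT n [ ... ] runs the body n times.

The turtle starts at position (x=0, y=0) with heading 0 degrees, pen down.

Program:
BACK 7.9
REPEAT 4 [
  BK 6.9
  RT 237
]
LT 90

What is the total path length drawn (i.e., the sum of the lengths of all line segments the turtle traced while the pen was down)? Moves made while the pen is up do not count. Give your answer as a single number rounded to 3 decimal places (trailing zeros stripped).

Executing turtle program step by step:
Start: pos=(0,0), heading=0, pen down
BK 7.9: (0,0) -> (-7.9,0) [heading=0, draw]
REPEAT 4 [
  -- iteration 1/4 --
  BK 6.9: (-7.9,0) -> (-14.8,0) [heading=0, draw]
  RT 237: heading 0 -> 123
  -- iteration 2/4 --
  BK 6.9: (-14.8,0) -> (-11.042,-5.787) [heading=123, draw]
  RT 237: heading 123 -> 246
  -- iteration 3/4 --
  BK 6.9: (-11.042,-5.787) -> (-8.236,0.517) [heading=246, draw]
  RT 237: heading 246 -> 9
  -- iteration 4/4 --
  BK 6.9: (-8.236,0.517) -> (-15.051,-0.563) [heading=9, draw]
  RT 237: heading 9 -> 132
]
LT 90: heading 132 -> 222
Final: pos=(-15.051,-0.563), heading=222, 5 segment(s) drawn

Segment lengths:
  seg 1: (0,0) -> (-7.9,0), length = 7.9
  seg 2: (-7.9,0) -> (-14.8,0), length = 6.9
  seg 3: (-14.8,0) -> (-11.042,-5.787), length = 6.9
  seg 4: (-11.042,-5.787) -> (-8.236,0.517), length = 6.9
  seg 5: (-8.236,0.517) -> (-15.051,-0.563), length = 6.9
Total = 35.5

Answer: 35.5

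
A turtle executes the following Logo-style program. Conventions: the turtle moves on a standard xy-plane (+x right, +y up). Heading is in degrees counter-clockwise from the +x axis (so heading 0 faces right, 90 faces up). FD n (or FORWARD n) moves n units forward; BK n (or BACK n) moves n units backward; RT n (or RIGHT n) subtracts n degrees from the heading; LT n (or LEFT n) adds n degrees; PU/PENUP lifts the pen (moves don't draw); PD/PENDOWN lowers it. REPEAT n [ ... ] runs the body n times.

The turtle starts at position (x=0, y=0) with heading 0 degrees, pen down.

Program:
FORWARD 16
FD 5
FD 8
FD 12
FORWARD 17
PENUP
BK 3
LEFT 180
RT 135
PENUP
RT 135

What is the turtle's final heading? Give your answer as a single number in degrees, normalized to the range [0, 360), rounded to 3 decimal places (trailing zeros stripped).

Answer: 270

Derivation:
Executing turtle program step by step:
Start: pos=(0,0), heading=0, pen down
FD 16: (0,0) -> (16,0) [heading=0, draw]
FD 5: (16,0) -> (21,0) [heading=0, draw]
FD 8: (21,0) -> (29,0) [heading=0, draw]
FD 12: (29,0) -> (41,0) [heading=0, draw]
FD 17: (41,0) -> (58,0) [heading=0, draw]
PU: pen up
BK 3: (58,0) -> (55,0) [heading=0, move]
LT 180: heading 0 -> 180
RT 135: heading 180 -> 45
PU: pen up
RT 135: heading 45 -> 270
Final: pos=(55,0), heading=270, 5 segment(s) drawn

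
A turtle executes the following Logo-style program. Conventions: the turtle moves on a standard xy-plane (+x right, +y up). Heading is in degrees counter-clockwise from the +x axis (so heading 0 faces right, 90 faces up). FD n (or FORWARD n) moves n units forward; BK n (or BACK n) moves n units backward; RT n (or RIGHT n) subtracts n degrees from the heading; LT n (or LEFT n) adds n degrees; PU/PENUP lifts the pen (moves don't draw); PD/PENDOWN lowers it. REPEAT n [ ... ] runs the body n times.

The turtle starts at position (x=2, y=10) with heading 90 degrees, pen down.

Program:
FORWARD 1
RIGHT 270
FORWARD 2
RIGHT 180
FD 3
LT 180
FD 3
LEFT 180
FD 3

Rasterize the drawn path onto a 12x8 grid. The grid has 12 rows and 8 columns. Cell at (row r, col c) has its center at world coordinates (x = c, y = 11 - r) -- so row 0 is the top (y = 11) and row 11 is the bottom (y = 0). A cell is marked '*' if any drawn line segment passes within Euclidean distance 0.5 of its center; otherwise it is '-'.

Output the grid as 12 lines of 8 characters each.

Answer: ****----
--*-----
--------
--------
--------
--------
--------
--------
--------
--------
--------
--------

Derivation:
Segment 0: (2,10) -> (2,11)
Segment 1: (2,11) -> (0,11)
Segment 2: (0,11) -> (3,11)
Segment 3: (3,11) -> (0,11)
Segment 4: (0,11) -> (3,11)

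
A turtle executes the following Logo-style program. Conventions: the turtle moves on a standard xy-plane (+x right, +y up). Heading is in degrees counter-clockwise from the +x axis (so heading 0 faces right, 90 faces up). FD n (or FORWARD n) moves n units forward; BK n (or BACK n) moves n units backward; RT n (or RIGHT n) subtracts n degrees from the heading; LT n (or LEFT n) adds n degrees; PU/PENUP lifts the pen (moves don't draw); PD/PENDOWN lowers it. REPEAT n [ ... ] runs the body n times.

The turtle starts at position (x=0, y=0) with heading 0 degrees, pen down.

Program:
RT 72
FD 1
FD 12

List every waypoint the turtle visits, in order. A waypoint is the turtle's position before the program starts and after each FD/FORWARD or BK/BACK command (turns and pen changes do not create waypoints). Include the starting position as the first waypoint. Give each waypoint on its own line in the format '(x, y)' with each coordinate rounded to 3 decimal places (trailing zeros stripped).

Executing turtle program step by step:
Start: pos=(0,0), heading=0, pen down
RT 72: heading 0 -> 288
FD 1: (0,0) -> (0.309,-0.951) [heading=288, draw]
FD 12: (0.309,-0.951) -> (4.017,-12.364) [heading=288, draw]
Final: pos=(4.017,-12.364), heading=288, 2 segment(s) drawn
Waypoints (3 total):
(0, 0)
(0.309, -0.951)
(4.017, -12.364)

Answer: (0, 0)
(0.309, -0.951)
(4.017, -12.364)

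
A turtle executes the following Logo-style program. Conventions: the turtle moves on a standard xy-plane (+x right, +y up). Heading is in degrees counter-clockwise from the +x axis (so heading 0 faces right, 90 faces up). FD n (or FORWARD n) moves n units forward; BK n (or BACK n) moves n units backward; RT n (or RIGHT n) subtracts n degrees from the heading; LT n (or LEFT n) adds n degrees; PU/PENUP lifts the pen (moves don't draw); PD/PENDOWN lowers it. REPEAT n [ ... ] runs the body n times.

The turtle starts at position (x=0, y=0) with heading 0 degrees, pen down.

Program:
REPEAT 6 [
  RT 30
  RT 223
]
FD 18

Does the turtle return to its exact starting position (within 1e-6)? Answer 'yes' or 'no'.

Answer: no

Derivation:
Executing turtle program step by step:
Start: pos=(0,0), heading=0, pen down
REPEAT 6 [
  -- iteration 1/6 --
  RT 30: heading 0 -> 330
  RT 223: heading 330 -> 107
  -- iteration 2/6 --
  RT 30: heading 107 -> 77
  RT 223: heading 77 -> 214
  -- iteration 3/6 --
  RT 30: heading 214 -> 184
  RT 223: heading 184 -> 321
  -- iteration 4/6 --
  RT 30: heading 321 -> 291
  RT 223: heading 291 -> 68
  -- iteration 5/6 --
  RT 30: heading 68 -> 38
  RT 223: heading 38 -> 175
  -- iteration 6/6 --
  RT 30: heading 175 -> 145
  RT 223: heading 145 -> 282
]
FD 18: (0,0) -> (3.742,-17.607) [heading=282, draw]
Final: pos=(3.742,-17.607), heading=282, 1 segment(s) drawn

Start position: (0, 0)
Final position: (3.742, -17.607)
Distance = 18; >= 1e-6 -> NOT closed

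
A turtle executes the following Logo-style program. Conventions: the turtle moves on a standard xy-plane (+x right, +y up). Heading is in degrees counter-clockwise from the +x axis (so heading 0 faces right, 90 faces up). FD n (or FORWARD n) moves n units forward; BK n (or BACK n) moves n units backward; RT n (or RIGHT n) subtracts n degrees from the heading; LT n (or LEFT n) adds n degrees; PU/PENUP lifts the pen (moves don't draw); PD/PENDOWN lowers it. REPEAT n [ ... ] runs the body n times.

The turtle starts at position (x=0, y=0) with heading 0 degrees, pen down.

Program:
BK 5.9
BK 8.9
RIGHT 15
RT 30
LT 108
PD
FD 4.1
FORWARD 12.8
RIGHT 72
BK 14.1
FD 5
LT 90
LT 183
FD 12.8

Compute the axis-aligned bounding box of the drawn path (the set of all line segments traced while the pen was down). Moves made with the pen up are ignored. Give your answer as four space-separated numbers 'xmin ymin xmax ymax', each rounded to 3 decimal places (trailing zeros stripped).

Answer: -21.054 0 0 17.264

Derivation:
Executing turtle program step by step:
Start: pos=(0,0), heading=0, pen down
BK 5.9: (0,0) -> (-5.9,0) [heading=0, draw]
BK 8.9: (-5.9,0) -> (-14.8,0) [heading=0, draw]
RT 15: heading 0 -> 345
RT 30: heading 345 -> 315
LT 108: heading 315 -> 63
PD: pen down
FD 4.1: (-14.8,0) -> (-12.939,3.653) [heading=63, draw]
FD 12.8: (-12.939,3.653) -> (-7.128,15.058) [heading=63, draw]
RT 72: heading 63 -> 351
BK 14.1: (-7.128,15.058) -> (-21.054,17.264) [heading=351, draw]
FD 5: (-21.054,17.264) -> (-16.116,16.482) [heading=351, draw]
LT 90: heading 351 -> 81
LT 183: heading 81 -> 264
FD 12.8: (-16.116,16.482) -> (-17.453,3.752) [heading=264, draw]
Final: pos=(-17.453,3.752), heading=264, 7 segment(s) drawn

Segment endpoints: x in {-21.054, -17.453, -16.116, -14.8, -12.939, -7.128, -5.9, 0}, y in {0, 3.653, 3.752, 15.058, 16.482, 17.264}
xmin=-21.054, ymin=0, xmax=0, ymax=17.264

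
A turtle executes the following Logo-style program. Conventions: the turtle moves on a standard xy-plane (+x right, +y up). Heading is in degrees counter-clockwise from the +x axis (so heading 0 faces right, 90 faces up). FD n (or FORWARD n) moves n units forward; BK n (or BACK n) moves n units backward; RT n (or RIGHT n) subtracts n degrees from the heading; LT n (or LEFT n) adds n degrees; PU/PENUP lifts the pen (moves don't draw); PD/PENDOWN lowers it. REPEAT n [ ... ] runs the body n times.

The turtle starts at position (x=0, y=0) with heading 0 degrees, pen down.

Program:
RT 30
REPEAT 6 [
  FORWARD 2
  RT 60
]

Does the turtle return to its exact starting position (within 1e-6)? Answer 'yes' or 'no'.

Executing turtle program step by step:
Start: pos=(0,0), heading=0, pen down
RT 30: heading 0 -> 330
REPEAT 6 [
  -- iteration 1/6 --
  FD 2: (0,0) -> (1.732,-1) [heading=330, draw]
  RT 60: heading 330 -> 270
  -- iteration 2/6 --
  FD 2: (1.732,-1) -> (1.732,-3) [heading=270, draw]
  RT 60: heading 270 -> 210
  -- iteration 3/6 --
  FD 2: (1.732,-3) -> (0,-4) [heading=210, draw]
  RT 60: heading 210 -> 150
  -- iteration 4/6 --
  FD 2: (0,-4) -> (-1.732,-3) [heading=150, draw]
  RT 60: heading 150 -> 90
  -- iteration 5/6 --
  FD 2: (-1.732,-3) -> (-1.732,-1) [heading=90, draw]
  RT 60: heading 90 -> 30
  -- iteration 6/6 --
  FD 2: (-1.732,-1) -> (0,0) [heading=30, draw]
  RT 60: heading 30 -> 330
]
Final: pos=(0,0), heading=330, 6 segment(s) drawn

Start position: (0, 0)
Final position: (0, 0)
Distance = 0; < 1e-6 -> CLOSED

Answer: yes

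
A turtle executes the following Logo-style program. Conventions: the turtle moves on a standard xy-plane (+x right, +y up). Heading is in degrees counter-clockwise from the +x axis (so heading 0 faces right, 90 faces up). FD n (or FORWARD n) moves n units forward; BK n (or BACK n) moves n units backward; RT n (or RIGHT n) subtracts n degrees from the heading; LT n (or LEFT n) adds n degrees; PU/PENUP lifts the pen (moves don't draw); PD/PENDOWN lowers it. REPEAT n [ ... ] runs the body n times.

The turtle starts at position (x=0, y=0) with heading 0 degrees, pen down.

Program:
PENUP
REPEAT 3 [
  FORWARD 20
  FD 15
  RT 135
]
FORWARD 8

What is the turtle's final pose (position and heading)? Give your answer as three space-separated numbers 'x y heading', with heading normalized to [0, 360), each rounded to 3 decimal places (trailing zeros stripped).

Answer: 15.908 4.594 315

Derivation:
Executing turtle program step by step:
Start: pos=(0,0), heading=0, pen down
PU: pen up
REPEAT 3 [
  -- iteration 1/3 --
  FD 20: (0,0) -> (20,0) [heading=0, move]
  FD 15: (20,0) -> (35,0) [heading=0, move]
  RT 135: heading 0 -> 225
  -- iteration 2/3 --
  FD 20: (35,0) -> (20.858,-14.142) [heading=225, move]
  FD 15: (20.858,-14.142) -> (10.251,-24.749) [heading=225, move]
  RT 135: heading 225 -> 90
  -- iteration 3/3 --
  FD 20: (10.251,-24.749) -> (10.251,-4.749) [heading=90, move]
  FD 15: (10.251,-4.749) -> (10.251,10.251) [heading=90, move]
  RT 135: heading 90 -> 315
]
FD 8: (10.251,10.251) -> (15.908,4.594) [heading=315, move]
Final: pos=(15.908,4.594), heading=315, 0 segment(s) drawn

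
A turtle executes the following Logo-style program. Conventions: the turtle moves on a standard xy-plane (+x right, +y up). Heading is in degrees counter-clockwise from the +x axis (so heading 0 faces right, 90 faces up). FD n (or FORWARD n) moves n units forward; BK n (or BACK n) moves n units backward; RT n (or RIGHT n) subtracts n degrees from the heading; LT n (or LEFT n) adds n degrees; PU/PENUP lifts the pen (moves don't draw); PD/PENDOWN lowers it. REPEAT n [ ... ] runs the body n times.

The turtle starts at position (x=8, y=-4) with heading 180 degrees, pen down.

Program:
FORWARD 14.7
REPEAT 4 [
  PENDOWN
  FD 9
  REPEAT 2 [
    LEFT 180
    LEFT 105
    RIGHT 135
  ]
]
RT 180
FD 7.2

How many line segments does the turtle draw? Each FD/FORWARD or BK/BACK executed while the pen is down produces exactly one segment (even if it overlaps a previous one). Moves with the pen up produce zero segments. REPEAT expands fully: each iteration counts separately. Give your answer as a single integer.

Answer: 6

Derivation:
Executing turtle program step by step:
Start: pos=(8,-4), heading=180, pen down
FD 14.7: (8,-4) -> (-6.7,-4) [heading=180, draw]
REPEAT 4 [
  -- iteration 1/4 --
  PD: pen down
  FD 9: (-6.7,-4) -> (-15.7,-4) [heading=180, draw]
  REPEAT 2 [
    -- iteration 1/2 --
    LT 180: heading 180 -> 0
    LT 105: heading 0 -> 105
    RT 135: heading 105 -> 330
    -- iteration 2/2 --
    LT 180: heading 330 -> 150
    LT 105: heading 150 -> 255
    RT 135: heading 255 -> 120
  ]
  -- iteration 2/4 --
  PD: pen down
  FD 9: (-15.7,-4) -> (-20.2,3.794) [heading=120, draw]
  REPEAT 2 [
    -- iteration 1/2 --
    LT 180: heading 120 -> 300
    LT 105: heading 300 -> 45
    RT 135: heading 45 -> 270
    -- iteration 2/2 --
    LT 180: heading 270 -> 90
    LT 105: heading 90 -> 195
    RT 135: heading 195 -> 60
  ]
  -- iteration 3/4 --
  PD: pen down
  FD 9: (-20.2,3.794) -> (-15.7,11.588) [heading=60, draw]
  REPEAT 2 [
    -- iteration 1/2 --
    LT 180: heading 60 -> 240
    LT 105: heading 240 -> 345
    RT 135: heading 345 -> 210
    -- iteration 2/2 --
    LT 180: heading 210 -> 30
    LT 105: heading 30 -> 135
    RT 135: heading 135 -> 0
  ]
  -- iteration 4/4 --
  PD: pen down
  FD 9: (-15.7,11.588) -> (-6.7,11.588) [heading=0, draw]
  REPEAT 2 [
    -- iteration 1/2 --
    LT 180: heading 0 -> 180
    LT 105: heading 180 -> 285
    RT 135: heading 285 -> 150
    -- iteration 2/2 --
    LT 180: heading 150 -> 330
    LT 105: heading 330 -> 75
    RT 135: heading 75 -> 300
  ]
]
RT 180: heading 300 -> 120
FD 7.2: (-6.7,11.588) -> (-10.3,17.824) [heading=120, draw]
Final: pos=(-10.3,17.824), heading=120, 6 segment(s) drawn
Segments drawn: 6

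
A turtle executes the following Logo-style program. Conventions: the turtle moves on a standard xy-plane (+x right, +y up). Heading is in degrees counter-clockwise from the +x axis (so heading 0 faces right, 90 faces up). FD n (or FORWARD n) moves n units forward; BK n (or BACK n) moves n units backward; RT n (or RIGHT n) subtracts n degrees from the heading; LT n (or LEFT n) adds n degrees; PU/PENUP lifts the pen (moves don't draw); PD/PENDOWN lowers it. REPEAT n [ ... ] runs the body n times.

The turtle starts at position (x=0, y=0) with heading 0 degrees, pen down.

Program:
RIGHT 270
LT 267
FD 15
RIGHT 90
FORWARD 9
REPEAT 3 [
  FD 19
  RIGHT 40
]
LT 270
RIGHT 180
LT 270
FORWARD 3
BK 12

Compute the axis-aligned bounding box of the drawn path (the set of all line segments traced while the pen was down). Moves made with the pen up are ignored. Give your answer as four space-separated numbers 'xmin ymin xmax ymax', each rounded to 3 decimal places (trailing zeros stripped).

Executing turtle program step by step:
Start: pos=(0,0), heading=0, pen down
RT 270: heading 0 -> 90
LT 267: heading 90 -> 357
FD 15: (0,0) -> (14.979,-0.785) [heading=357, draw]
RT 90: heading 357 -> 267
FD 9: (14.979,-0.785) -> (14.508,-9.773) [heading=267, draw]
REPEAT 3 [
  -- iteration 1/3 --
  FD 19: (14.508,-9.773) -> (13.514,-28.747) [heading=267, draw]
  RT 40: heading 267 -> 227
  -- iteration 2/3 --
  FD 19: (13.514,-28.747) -> (0.556,-42.642) [heading=227, draw]
  RT 40: heading 227 -> 187
  -- iteration 3/3 --
  FD 19: (0.556,-42.642) -> (-18.302,-44.958) [heading=187, draw]
  RT 40: heading 187 -> 147
]
LT 270: heading 147 -> 57
RT 180: heading 57 -> 237
LT 270: heading 237 -> 147
FD 3: (-18.302,-44.958) -> (-20.818,-43.324) [heading=147, draw]
BK 12: (-20.818,-43.324) -> (-10.754,-49.86) [heading=147, draw]
Final: pos=(-10.754,-49.86), heading=147, 7 segment(s) drawn

Segment endpoints: x in {-20.818, -18.302, -10.754, 0, 0.556, 13.514, 14.508, 14.979}, y in {-49.86, -44.958, -43.324, -42.642, -28.747, -9.773, -0.785, 0}
xmin=-20.818, ymin=-49.86, xmax=14.979, ymax=0

Answer: -20.818 -49.86 14.979 0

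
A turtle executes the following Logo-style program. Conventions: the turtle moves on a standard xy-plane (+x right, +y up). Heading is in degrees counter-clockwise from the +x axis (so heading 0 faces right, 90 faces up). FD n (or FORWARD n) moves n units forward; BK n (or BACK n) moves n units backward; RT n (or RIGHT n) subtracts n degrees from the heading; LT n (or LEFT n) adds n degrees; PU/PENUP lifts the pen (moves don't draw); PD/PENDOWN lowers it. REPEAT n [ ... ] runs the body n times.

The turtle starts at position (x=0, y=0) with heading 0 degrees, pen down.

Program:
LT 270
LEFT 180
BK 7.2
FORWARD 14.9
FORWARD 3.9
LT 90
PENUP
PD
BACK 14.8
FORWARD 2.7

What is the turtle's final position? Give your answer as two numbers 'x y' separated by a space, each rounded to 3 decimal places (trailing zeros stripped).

Executing turtle program step by step:
Start: pos=(0,0), heading=0, pen down
LT 270: heading 0 -> 270
LT 180: heading 270 -> 90
BK 7.2: (0,0) -> (0,-7.2) [heading=90, draw]
FD 14.9: (0,-7.2) -> (0,7.7) [heading=90, draw]
FD 3.9: (0,7.7) -> (0,11.6) [heading=90, draw]
LT 90: heading 90 -> 180
PU: pen up
PD: pen down
BK 14.8: (0,11.6) -> (14.8,11.6) [heading=180, draw]
FD 2.7: (14.8,11.6) -> (12.1,11.6) [heading=180, draw]
Final: pos=(12.1,11.6), heading=180, 5 segment(s) drawn

Answer: 12.1 11.6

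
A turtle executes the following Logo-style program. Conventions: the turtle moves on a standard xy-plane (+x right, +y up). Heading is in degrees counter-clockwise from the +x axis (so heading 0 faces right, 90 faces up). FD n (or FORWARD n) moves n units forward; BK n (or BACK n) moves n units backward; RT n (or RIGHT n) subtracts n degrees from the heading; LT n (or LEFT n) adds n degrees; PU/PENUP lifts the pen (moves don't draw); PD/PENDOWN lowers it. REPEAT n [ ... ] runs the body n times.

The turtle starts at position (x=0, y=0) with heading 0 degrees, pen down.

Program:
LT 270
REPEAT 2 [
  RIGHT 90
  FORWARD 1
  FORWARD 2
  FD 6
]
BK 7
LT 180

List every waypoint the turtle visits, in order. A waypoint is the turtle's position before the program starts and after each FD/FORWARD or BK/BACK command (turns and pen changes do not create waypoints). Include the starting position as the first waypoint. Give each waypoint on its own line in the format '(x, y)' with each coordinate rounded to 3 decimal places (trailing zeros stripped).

Answer: (0, 0)
(-1, 0)
(-3, 0)
(-9, 0)
(-9, 1)
(-9, 3)
(-9, 9)
(-9, 2)

Derivation:
Executing turtle program step by step:
Start: pos=(0,0), heading=0, pen down
LT 270: heading 0 -> 270
REPEAT 2 [
  -- iteration 1/2 --
  RT 90: heading 270 -> 180
  FD 1: (0,0) -> (-1,0) [heading=180, draw]
  FD 2: (-1,0) -> (-3,0) [heading=180, draw]
  FD 6: (-3,0) -> (-9,0) [heading=180, draw]
  -- iteration 2/2 --
  RT 90: heading 180 -> 90
  FD 1: (-9,0) -> (-9,1) [heading=90, draw]
  FD 2: (-9,1) -> (-9,3) [heading=90, draw]
  FD 6: (-9,3) -> (-9,9) [heading=90, draw]
]
BK 7: (-9,9) -> (-9,2) [heading=90, draw]
LT 180: heading 90 -> 270
Final: pos=(-9,2), heading=270, 7 segment(s) drawn
Waypoints (8 total):
(0, 0)
(-1, 0)
(-3, 0)
(-9, 0)
(-9, 1)
(-9, 3)
(-9, 9)
(-9, 2)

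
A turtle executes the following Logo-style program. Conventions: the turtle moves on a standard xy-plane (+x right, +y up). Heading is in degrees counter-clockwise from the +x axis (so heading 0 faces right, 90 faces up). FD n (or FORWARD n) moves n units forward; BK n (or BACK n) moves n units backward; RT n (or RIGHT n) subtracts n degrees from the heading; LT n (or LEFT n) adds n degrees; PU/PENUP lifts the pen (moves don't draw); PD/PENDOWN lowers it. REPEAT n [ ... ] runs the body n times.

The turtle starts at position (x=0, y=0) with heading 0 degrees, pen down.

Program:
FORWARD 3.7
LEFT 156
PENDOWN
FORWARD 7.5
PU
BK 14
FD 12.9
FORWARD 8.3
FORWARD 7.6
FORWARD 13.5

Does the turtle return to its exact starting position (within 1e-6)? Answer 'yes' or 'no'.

Answer: no

Derivation:
Executing turtle program step by step:
Start: pos=(0,0), heading=0, pen down
FD 3.7: (0,0) -> (3.7,0) [heading=0, draw]
LT 156: heading 0 -> 156
PD: pen down
FD 7.5: (3.7,0) -> (-3.152,3.051) [heading=156, draw]
PU: pen up
BK 14: (-3.152,3.051) -> (9.638,-2.644) [heading=156, move]
FD 12.9: (9.638,-2.644) -> (-2.147,2.603) [heading=156, move]
FD 8.3: (-2.147,2.603) -> (-9.729,5.979) [heading=156, move]
FD 7.6: (-9.729,5.979) -> (-16.672,9.07) [heading=156, move]
FD 13.5: (-16.672,9.07) -> (-29.005,14.561) [heading=156, move]
Final: pos=(-29.005,14.561), heading=156, 2 segment(s) drawn

Start position: (0, 0)
Final position: (-29.005, 14.561)
Distance = 32.455; >= 1e-6 -> NOT closed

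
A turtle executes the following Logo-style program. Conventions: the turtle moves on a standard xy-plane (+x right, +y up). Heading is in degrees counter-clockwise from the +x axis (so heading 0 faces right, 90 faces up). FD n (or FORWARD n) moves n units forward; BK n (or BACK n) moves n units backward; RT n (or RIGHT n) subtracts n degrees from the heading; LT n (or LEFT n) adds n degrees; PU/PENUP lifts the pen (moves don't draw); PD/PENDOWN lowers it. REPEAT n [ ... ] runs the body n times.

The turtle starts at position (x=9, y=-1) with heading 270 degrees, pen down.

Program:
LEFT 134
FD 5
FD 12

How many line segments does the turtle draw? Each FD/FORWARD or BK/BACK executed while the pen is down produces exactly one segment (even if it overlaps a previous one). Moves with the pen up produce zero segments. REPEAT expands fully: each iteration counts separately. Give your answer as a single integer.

Answer: 2

Derivation:
Executing turtle program step by step:
Start: pos=(9,-1), heading=270, pen down
LT 134: heading 270 -> 44
FD 5: (9,-1) -> (12.597,2.473) [heading=44, draw]
FD 12: (12.597,2.473) -> (21.229,10.809) [heading=44, draw]
Final: pos=(21.229,10.809), heading=44, 2 segment(s) drawn
Segments drawn: 2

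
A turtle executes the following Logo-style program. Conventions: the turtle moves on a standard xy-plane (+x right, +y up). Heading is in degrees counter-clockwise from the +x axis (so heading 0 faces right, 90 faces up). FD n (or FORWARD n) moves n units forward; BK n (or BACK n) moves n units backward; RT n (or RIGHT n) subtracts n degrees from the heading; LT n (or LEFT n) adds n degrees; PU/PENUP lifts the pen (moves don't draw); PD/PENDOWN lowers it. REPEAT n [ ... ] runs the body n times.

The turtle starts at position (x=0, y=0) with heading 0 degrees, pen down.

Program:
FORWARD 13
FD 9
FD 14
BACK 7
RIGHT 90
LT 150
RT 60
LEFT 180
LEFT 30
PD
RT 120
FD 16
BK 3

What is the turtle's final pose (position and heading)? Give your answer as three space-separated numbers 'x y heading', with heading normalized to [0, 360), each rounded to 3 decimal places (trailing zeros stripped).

Answer: 29 13 90

Derivation:
Executing turtle program step by step:
Start: pos=(0,0), heading=0, pen down
FD 13: (0,0) -> (13,0) [heading=0, draw]
FD 9: (13,0) -> (22,0) [heading=0, draw]
FD 14: (22,0) -> (36,0) [heading=0, draw]
BK 7: (36,0) -> (29,0) [heading=0, draw]
RT 90: heading 0 -> 270
LT 150: heading 270 -> 60
RT 60: heading 60 -> 0
LT 180: heading 0 -> 180
LT 30: heading 180 -> 210
PD: pen down
RT 120: heading 210 -> 90
FD 16: (29,0) -> (29,16) [heading=90, draw]
BK 3: (29,16) -> (29,13) [heading=90, draw]
Final: pos=(29,13), heading=90, 6 segment(s) drawn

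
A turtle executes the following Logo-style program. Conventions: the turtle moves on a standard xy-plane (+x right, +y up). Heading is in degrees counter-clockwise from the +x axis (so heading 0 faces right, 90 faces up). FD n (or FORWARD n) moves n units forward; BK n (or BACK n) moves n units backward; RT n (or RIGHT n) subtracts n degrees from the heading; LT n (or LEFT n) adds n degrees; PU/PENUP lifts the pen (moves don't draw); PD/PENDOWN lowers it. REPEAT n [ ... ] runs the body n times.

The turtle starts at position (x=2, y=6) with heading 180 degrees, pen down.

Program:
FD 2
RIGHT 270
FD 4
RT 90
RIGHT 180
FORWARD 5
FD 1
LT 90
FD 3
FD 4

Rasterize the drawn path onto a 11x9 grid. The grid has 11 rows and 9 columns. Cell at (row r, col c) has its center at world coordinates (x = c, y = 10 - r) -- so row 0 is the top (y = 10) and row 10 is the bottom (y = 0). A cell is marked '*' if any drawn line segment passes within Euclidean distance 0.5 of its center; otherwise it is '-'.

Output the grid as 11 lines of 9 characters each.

Answer: ---------
------*--
------*--
------*--
***---*--
*-----*--
*-----*--
*-----*--
*******--
---------
---------

Derivation:
Segment 0: (2,6) -> (0,6)
Segment 1: (0,6) -> (0,2)
Segment 2: (0,2) -> (5,2)
Segment 3: (5,2) -> (6,2)
Segment 4: (6,2) -> (6,5)
Segment 5: (6,5) -> (6,9)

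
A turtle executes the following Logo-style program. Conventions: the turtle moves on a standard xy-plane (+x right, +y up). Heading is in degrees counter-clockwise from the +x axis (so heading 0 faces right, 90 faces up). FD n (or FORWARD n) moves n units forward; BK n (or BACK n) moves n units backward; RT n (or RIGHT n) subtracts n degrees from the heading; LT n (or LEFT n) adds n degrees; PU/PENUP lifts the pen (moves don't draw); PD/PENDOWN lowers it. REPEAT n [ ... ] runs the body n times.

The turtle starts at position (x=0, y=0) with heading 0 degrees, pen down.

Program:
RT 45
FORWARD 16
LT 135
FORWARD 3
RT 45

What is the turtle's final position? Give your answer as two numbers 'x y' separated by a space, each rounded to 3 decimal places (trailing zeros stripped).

Answer: 11.314 -8.314

Derivation:
Executing turtle program step by step:
Start: pos=(0,0), heading=0, pen down
RT 45: heading 0 -> 315
FD 16: (0,0) -> (11.314,-11.314) [heading=315, draw]
LT 135: heading 315 -> 90
FD 3: (11.314,-11.314) -> (11.314,-8.314) [heading=90, draw]
RT 45: heading 90 -> 45
Final: pos=(11.314,-8.314), heading=45, 2 segment(s) drawn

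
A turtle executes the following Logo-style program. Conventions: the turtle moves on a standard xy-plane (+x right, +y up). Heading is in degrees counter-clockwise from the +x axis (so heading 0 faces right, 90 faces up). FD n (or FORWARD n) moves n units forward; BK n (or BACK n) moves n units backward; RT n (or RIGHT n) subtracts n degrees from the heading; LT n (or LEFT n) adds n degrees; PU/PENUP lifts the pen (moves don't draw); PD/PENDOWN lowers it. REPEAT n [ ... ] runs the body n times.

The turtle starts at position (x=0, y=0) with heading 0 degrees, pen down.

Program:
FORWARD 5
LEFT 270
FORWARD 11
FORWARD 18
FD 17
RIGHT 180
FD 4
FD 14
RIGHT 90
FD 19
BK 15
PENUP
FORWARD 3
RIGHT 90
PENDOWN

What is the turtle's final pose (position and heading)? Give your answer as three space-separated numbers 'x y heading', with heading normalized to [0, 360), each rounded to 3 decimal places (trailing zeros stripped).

Answer: 12 -28 270

Derivation:
Executing turtle program step by step:
Start: pos=(0,0), heading=0, pen down
FD 5: (0,0) -> (5,0) [heading=0, draw]
LT 270: heading 0 -> 270
FD 11: (5,0) -> (5,-11) [heading=270, draw]
FD 18: (5,-11) -> (5,-29) [heading=270, draw]
FD 17: (5,-29) -> (5,-46) [heading=270, draw]
RT 180: heading 270 -> 90
FD 4: (5,-46) -> (5,-42) [heading=90, draw]
FD 14: (5,-42) -> (5,-28) [heading=90, draw]
RT 90: heading 90 -> 0
FD 19: (5,-28) -> (24,-28) [heading=0, draw]
BK 15: (24,-28) -> (9,-28) [heading=0, draw]
PU: pen up
FD 3: (9,-28) -> (12,-28) [heading=0, move]
RT 90: heading 0 -> 270
PD: pen down
Final: pos=(12,-28), heading=270, 8 segment(s) drawn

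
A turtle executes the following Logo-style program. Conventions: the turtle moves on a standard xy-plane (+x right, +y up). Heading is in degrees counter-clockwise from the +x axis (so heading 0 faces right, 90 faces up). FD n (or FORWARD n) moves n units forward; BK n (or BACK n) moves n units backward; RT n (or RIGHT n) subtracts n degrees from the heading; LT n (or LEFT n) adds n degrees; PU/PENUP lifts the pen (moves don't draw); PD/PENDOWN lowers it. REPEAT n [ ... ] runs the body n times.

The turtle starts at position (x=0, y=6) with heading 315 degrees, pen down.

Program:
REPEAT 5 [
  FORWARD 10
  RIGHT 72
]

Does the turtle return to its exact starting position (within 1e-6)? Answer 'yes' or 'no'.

Executing turtle program step by step:
Start: pos=(0,6), heading=315, pen down
REPEAT 5 [
  -- iteration 1/5 --
  FD 10: (0,6) -> (7.071,-1.071) [heading=315, draw]
  RT 72: heading 315 -> 243
  -- iteration 2/5 --
  FD 10: (7.071,-1.071) -> (2.531,-9.981) [heading=243, draw]
  RT 72: heading 243 -> 171
  -- iteration 3/5 --
  FD 10: (2.531,-9.981) -> (-7.346,-8.417) [heading=171, draw]
  RT 72: heading 171 -> 99
  -- iteration 4/5 --
  FD 10: (-7.346,-8.417) -> (-8.91,1.46) [heading=99, draw]
  RT 72: heading 99 -> 27
  -- iteration 5/5 --
  FD 10: (-8.91,1.46) -> (0,6) [heading=27, draw]
  RT 72: heading 27 -> 315
]
Final: pos=(0,6), heading=315, 5 segment(s) drawn

Start position: (0, 6)
Final position: (0, 6)
Distance = 0; < 1e-6 -> CLOSED

Answer: yes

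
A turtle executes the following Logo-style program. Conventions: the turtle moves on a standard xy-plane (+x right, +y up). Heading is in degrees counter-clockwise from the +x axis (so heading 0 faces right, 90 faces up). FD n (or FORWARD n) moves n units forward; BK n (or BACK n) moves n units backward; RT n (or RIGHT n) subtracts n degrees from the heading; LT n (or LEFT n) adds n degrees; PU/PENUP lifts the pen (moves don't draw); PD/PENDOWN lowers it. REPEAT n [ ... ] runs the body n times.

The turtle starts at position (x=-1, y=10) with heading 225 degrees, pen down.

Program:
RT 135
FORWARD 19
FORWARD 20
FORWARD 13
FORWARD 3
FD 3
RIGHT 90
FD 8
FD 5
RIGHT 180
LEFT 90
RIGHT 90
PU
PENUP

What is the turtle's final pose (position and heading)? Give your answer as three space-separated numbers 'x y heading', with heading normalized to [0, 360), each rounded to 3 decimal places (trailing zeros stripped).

Answer: 12 68 180

Derivation:
Executing turtle program step by step:
Start: pos=(-1,10), heading=225, pen down
RT 135: heading 225 -> 90
FD 19: (-1,10) -> (-1,29) [heading=90, draw]
FD 20: (-1,29) -> (-1,49) [heading=90, draw]
FD 13: (-1,49) -> (-1,62) [heading=90, draw]
FD 3: (-1,62) -> (-1,65) [heading=90, draw]
FD 3: (-1,65) -> (-1,68) [heading=90, draw]
RT 90: heading 90 -> 0
FD 8: (-1,68) -> (7,68) [heading=0, draw]
FD 5: (7,68) -> (12,68) [heading=0, draw]
RT 180: heading 0 -> 180
LT 90: heading 180 -> 270
RT 90: heading 270 -> 180
PU: pen up
PU: pen up
Final: pos=(12,68), heading=180, 7 segment(s) drawn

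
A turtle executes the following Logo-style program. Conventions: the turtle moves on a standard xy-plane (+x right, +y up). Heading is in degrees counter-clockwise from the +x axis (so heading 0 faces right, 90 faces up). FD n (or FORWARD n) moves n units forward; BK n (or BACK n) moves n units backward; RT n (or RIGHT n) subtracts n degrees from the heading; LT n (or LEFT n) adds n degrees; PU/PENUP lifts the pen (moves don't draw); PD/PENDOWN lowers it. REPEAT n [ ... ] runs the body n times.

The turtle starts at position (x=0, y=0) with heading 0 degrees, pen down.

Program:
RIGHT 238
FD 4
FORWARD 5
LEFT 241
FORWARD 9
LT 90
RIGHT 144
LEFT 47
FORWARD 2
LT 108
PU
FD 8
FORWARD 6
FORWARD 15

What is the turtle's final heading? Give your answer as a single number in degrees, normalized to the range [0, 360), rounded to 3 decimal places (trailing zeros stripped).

Executing turtle program step by step:
Start: pos=(0,0), heading=0, pen down
RT 238: heading 0 -> 122
FD 4: (0,0) -> (-2.12,3.392) [heading=122, draw]
FD 5: (-2.12,3.392) -> (-4.769,7.632) [heading=122, draw]
LT 241: heading 122 -> 3
FD 9: (-4.769,7.632) -> (4.218,8.103) [heading=3, draw]
LT 90: heading 3 -> 93
RT 144: heading 93 -> 309
LT 47: heading 309 -> 356
FD 2: (4.218,8.103) -> (6.214,7.964) [heading=356, draw]
LT 108: heading 356 -> 104
PU: pen up
FD 8: (6.214,7.964) -> (4.278,15.726) [heading=104, move]
FD 6: (4.278,15.726) -> (2.827,21.548) [heading=104, move]
FD 15: (2.827,21.548) -> (-0.802,36.103) [heading=104, move]
Final: pos=(-0.802,36.103), heading=104, 4 segment(s) drawn

Answer: 104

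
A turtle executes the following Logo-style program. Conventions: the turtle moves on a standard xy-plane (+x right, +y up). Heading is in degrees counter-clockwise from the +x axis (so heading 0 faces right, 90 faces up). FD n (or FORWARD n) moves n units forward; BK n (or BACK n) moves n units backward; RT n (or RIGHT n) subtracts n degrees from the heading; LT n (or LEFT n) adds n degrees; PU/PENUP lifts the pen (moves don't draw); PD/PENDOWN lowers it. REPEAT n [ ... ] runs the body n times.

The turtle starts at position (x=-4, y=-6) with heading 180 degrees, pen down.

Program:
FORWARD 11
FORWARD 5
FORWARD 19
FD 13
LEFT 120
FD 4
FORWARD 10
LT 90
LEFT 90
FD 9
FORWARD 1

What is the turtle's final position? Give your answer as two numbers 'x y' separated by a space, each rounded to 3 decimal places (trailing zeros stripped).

Answer: -50 -9.464

Derivation:
Executing turtle program step by step:
Start: pos=(-4,-6), heading=180, pen down
FD 11: (-4,-6) -> (-15,-6) [heading=180, draw]
FD 5: (-15,-6) -> (-20,-6) [heading=180, draw]
FD 19: (-20,-6) -> (-39,-6) [heading=180, draw]
FD 13: (-39,-6) -> (-52,-6) [heading=180, draw]
LT 120: heading 180 -> 300
FD 4: (-52,-6) -> (-50,-9.464) [heading=300, draw]
FD 10: (-50,-9.464) -> (-45,-18.124) [heading=300, draw]
LT 90: heading 300 -> 30
LT 90: heading 30 -> 120
FD 9: (-45,-18.124) -> (-49.5,-10.33) [heading=120, draw]
FD 1: (-49.5,-10.33) -> (-50,-9.464) [heading=120, draw]
Final: pos=(-50,-9.464), heading=120, 8 segment(s) drawn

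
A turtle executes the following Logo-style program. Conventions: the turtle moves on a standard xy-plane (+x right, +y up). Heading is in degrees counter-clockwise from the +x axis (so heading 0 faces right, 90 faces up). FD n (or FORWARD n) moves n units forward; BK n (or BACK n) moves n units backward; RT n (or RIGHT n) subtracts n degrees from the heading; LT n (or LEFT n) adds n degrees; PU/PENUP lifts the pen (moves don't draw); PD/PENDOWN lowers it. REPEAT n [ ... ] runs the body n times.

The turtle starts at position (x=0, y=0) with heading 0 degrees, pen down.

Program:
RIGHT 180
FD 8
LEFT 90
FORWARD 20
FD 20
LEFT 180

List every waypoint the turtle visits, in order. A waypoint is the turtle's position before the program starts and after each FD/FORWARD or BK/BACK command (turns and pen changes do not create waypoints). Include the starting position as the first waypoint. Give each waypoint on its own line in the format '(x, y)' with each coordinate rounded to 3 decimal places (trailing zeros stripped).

Answer: (0, 0)
(-8, 0)
(-8, -20)
(-8, -40)

Derivation:
Executing turtle program step by step:
Start: pos=(0,0), heading=0, pen down
RT 180: heading 0 -> 180
FD 8: (0,0) -> (-8,0) [heading=180, draw]
LT 90: heading 180 -> 270
FD 20: (-8,0) -> (-8,-20) [heading=270, draw]
FD 20: (-8,-20) -> (-8,-40) [heading=270, draw]
LT 180: heading 270 -> 90
Final: pos=(-8,-40), heading=90, 3 segment(s) drawn
Waypoints (4 total):
(0, 0)
(-8, 0)
(-8, -20)
(-8, -40)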